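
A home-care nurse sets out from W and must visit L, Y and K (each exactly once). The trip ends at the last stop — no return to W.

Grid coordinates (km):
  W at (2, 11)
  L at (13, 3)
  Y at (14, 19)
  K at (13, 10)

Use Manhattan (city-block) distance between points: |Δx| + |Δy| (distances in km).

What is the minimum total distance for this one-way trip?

Shortest open route: 36 km.

There are 3! = 6 possible orderings.
W - L - Y - K: 19+17+10 = 46
W - L - K - Y: 19+7+10 = 36
W - Y - L - K: 20+17+7 = 44
W - Y - K - L: 20+10+7 = 37
W - K - L - Y: 12+7+17 = 36
W - K - Y - L: 12+10+17 = 39
The minimum is 36.
One shortest path: W → L → K → Y.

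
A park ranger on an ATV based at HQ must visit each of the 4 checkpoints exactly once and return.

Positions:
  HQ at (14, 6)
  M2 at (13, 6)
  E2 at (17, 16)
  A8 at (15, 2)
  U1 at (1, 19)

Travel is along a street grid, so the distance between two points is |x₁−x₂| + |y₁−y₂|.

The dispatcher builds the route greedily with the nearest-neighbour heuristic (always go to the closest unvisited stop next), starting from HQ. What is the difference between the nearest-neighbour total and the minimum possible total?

The nearest-neighbour route is 2 longer than optimal.

HQ: M2=1, A8=5, E2=13, U1=26 ⇒ M2
M2: A8=6, E2=14, U1=25 ⇒ A8
A8: E2=16, U1=31 ⇒ E2
E2: U1=19 ⇒ U1
NN route HQ → M2 → A8 → E2 → U1 → HQ costs 68.
Optimal: HQ → M2 → U1 → E2 → A8 → HQ costs 66 (by enumerating all 12 distinct tours).
Excess = 68 − 66 = 2.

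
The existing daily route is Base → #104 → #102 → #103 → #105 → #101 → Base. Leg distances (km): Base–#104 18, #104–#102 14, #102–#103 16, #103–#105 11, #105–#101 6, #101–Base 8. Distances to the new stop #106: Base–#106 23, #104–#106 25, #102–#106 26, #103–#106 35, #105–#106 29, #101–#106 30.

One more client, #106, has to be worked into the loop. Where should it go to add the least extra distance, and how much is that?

Adding 30 km by placing #106 on the Base–#104 leg.

Insertion cost between consecutive stops i–j is d(i,#106) + d(#106,j) − d(i,j):
  between Base and #104: 23 + 25 − 18 = 30
  between #104 and #102: 25 + 26 − 14 = 37
  between #102 and #103: 26 + 35 − 16 = 45
  between #103 and #105: 35 + 29 − 11 = 53
  between #105 and #101: 29 + 30 − 6 = 53
  between #101 and Base: 30 + 23 − 8 = 45
Cheapest insertion is between Base and #104, adding 30.
New total = 73 + 30 = 103.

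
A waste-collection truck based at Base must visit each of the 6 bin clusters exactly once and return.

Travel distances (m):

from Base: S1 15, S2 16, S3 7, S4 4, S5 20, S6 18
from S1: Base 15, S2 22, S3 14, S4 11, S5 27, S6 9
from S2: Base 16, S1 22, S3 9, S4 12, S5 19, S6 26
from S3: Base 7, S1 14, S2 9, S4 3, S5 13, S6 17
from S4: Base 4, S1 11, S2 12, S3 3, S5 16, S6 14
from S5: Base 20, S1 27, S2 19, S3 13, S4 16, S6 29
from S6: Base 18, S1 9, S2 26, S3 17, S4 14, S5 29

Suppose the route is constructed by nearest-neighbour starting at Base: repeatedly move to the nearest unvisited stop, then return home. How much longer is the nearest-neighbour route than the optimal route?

From Base: S4=4, S3=7, S1=15, S2=16, S6=18, S5=20 → choose S4 (4).
From S4: S3=3, S1=11, S2=12, S6=14, S5=16 → choose S3 (3).
From S3: S2=9, S5=13, S1=14, S6=17 → choose S2 (9).
From S2: S5=19, S1=22, S6=26 → choose S5 (19).
From S5: S1=27, S6=29 → choose S1 (27).
From S1: S6=9 → choose S6 (9).
NN route Base → S4 → S3 → S2 → S5 → S1 → S6 → Base costs 89.
Optimal: Base → S1 → S6 → S5 → S2 → S3 → S4 → Base costs 88 (by enumerating all 360 distinct tours).
Excess = 89 − 88 = 1.

1 m longer than the optimal tour.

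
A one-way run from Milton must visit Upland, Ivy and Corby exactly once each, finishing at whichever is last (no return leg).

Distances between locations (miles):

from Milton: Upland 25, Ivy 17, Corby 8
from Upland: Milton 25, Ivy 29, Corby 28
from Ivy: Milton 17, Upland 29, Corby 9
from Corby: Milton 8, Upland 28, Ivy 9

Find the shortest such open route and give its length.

46 miles — the minimum one-way total.

There are 3! = 6 possible orderings.
Milton - Upland - Ivy - Corby: 25+29+9 = 63
Milton - Upland - Corby - Ivy: 25+28+9 = 62
Milton - Ivy - Upland - Corby: 17+29+28 = 74
Milton - Ivy - Corby - Upland: 17+9+28 = 54
Milton - Corby - Upland - Ivy: 8+28+29 = 65
Milton - Corby - Ivy - Upland: 8+9+29 = 46
The minimum is 46.
One shortest path: Milton → Corby → Ivy → Upland.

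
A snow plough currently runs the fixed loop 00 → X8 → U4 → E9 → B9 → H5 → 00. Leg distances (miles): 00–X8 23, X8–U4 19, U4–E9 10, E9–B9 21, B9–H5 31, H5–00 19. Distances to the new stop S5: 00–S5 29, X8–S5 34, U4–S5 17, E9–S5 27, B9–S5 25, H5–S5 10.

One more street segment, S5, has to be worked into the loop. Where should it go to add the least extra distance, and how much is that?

+4 miles — insert S5 between B9 and H5.

Insertion cost between consecutive stops i–j is d(i,S5) + d(S5,j) − d(i,j):
  between 00 and X8: 29 + 34 − 23 = 40
  between X8 and U4: 34 + 17 − 19 = 32
  between U4 and E9: 17 + 27 − 10 = 34
  between E9 and B9: 27 + 25 − 21 = 31
  between B9 and H5: 25 + 10 − 31 = 4
  between H5 and 00: 10 + 29 − 19 = 20
Cheapest insertion is between B9 and H5, adding 4.
New total = 123 + 4 = 127.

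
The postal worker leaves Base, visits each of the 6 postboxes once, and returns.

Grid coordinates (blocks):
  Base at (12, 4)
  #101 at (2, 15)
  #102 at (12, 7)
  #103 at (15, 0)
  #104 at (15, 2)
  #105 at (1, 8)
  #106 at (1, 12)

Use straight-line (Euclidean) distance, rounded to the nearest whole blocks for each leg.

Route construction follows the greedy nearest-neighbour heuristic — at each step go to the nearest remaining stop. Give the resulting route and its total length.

From Base: distances to unvisited — #102=3, #104=4, #103=5, #105=12, #106=14, #101=15. Nearest is #102 (3).
From #102: distances to unvisited — #104=6, #103=8, #105=11, #106=12, #101=13. Nearest is #104 (6).
From #104: distances to unvisited — #103=2, #105=15, #106=17, #101=18. Nearest is #103 (2).
From #103: distances to unvisited — #105=16, #106=18, #101=20. Nearest is #105 (16).
From #105: distances to unvisited — #106=4, #101=7. Nearest is #106 (4).
From #106: distances to unvisited — #101=3. Nearest is #101 (3).
Return #101→Base: 15.
Total = 3 + 6 + 2 + 16 + 4 + 3 + 15 = 49.

Total distance 49 blocks via the nearest-neighbour route Base → #102 → #104 → #103 → #105 → #106 → #101 → Base.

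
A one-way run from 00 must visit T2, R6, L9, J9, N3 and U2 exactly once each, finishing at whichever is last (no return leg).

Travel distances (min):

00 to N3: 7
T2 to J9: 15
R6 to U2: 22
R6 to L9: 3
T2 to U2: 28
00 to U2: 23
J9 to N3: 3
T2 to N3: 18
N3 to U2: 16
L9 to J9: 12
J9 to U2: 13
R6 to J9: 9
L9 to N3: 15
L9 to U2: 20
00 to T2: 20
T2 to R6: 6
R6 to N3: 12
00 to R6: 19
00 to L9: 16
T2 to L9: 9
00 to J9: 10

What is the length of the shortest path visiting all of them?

52 min — the minimum one-way total.

There are 6! = 720 possible orderings.
00→T2→R6→L9→J9→N3→U2: 20+6+3+12+3+16 = 60
00→T2→R6→L9→J9→U2→N3: 20+6+3+12+13+16 = 70
00→T2→R6→L9→N3→J9→U2: 20+6+3+15+3+13 = 60
00→T2→R6→L9→N3→U2→J9: 20+6+3+15+16+13 = 73
00→T2→R6→L9→U2→J9→N3: 20+6+3+20+13+3 = 65
00→T2→R6→L9→U2→N3→J9: 20+6+3+20+16+3 = 68
00→T2→R6→J9→L9→N3→U2: 20+6+9+12+15+16 = 78
00→T2→R6→J9→L9→U2→N3: 20+6+9+12+20+16 = 83
… (712 more)
00→N3→J9→U2→L9→R6→T2: 7+3+13+20+3+6 = 52  ← best
The minimum is 52.
One shortest path: 00 → N3 → J9 → U2 → L9 → R6 → T2.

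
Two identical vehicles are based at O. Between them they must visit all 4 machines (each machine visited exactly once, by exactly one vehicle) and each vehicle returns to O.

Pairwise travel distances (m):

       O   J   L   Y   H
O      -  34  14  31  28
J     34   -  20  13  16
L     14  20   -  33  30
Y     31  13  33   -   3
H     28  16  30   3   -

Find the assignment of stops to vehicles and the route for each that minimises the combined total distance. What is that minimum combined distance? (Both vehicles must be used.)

Minimum combined distance: 106 m.

There are 2^3 − 1 = 7 ways to divide the 4 stops into two non-empty groups. For each, the best each vehicle can do is its own shortest tour through its group:
  {J} + {L, Y, H}: 68 + 78 = 146
  {L} + {J, Y, H}: 28 + 78 = 106
  {J, L} + {Y, H}: 68 + 62 = 130
  {Y} + {J, L, H}: 62 + 78 = 140
  {J, Y} + {L, H}: 78 + 72 = 150
  {L, Y} + {J, H}: 78 + 78 = 156
  … (7 splits in total)
Best: vehicle 1 O → L → O = 28; vehicle 2 O → J → Y → H → O = 78; combined 106.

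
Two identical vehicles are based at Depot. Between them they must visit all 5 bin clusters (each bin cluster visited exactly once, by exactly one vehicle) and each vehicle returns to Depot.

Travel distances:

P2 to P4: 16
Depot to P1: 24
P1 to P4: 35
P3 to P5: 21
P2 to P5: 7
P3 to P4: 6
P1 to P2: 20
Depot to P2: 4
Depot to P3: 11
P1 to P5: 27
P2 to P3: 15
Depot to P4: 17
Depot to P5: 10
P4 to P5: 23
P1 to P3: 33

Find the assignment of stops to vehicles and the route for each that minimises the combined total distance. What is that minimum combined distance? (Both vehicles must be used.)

95 — the smallest possible combined total.

There are 2^4 − 1 = 15 ways to divide the 5 stops into two non-empty groups. For each, the best each vehicle can do is its own shortest tour through its group:
  {P1} + {P2, P3, P4, P5}: 48 + 50 = 98
  {P2} + {P1, P3, P4, P5}: 8 + 89 = 97
  {P1, P2} + {P3, P4, P5}: 48 + 50 = 98
  {P3} + {P1, P2, P4, P5}: 22 + 89 = 111
  {P1, P3} + {P2, P4, P5}: 68 + 50 = 118
  {P2, P3} + {P1, P4, P5}: 30 + 89 = 119
  … (15 splits in total)
  {P3, P4} + {P1, P2, P5}: 34 + 61 = 95  ← best
Best: vehicle 1 Depot → P3 → P4 → Depot = 34; vehicle 2 Depot → P1 → P2 → P5 → Depot = 61; combined 95.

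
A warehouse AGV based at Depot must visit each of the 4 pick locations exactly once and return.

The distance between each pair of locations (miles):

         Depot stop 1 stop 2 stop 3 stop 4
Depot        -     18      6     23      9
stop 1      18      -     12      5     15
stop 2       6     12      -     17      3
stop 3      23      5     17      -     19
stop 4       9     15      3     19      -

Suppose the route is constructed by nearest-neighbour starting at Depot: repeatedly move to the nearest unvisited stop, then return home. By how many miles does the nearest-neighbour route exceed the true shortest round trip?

From Depot: stop 2=6, stop 4=9, stop 1=18, stop 3=23 → choose stop 2 (6).
From stop 2: stop 4=3, stop 1=12, stop 3=17 → choose stop 4 (3).
From stop 4: stop 1=15, stop 3=19 → choose stop 1 (15).
From stop 1: stop 3=5 → choose stop 3 (5).
NN route Depot → stop 2 → stop 4 → stop 1 → stop 3 → Depot costs 52.
Optimal: Depot → stop 1 → stop 3 → stop 4 → stop 2 → Depot costs 51 (by enumerating all 12 distinct tours).
Excess = 52 − 51 = 1.

The nearest-neighbour route is 1 miles longer than optimal.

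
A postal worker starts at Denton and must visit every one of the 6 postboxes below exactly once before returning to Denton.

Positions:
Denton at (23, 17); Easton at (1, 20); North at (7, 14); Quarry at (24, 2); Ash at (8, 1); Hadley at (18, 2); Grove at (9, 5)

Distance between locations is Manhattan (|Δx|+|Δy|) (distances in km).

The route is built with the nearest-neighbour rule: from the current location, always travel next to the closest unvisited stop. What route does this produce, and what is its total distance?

At Denton the remaining stops are Quarry 16, North 19, Hadley 20, Easton 25, Grove 26, Ash 31; go to Quarry.
At Quarry the remaining stops are Hadley 6, Ash 17, Grove 18, North 29, Easton 41; go to Hadley.
At Hadley the remaining stops are Ash 11, Grove 12, North 23, Easton 35; go to Ash.
At Ash the remaining stops are Grove 5, North 14, Easton 26; go to Grove.
At Grove the remaining stops are North 11, Easton 23; go to North.
At North the remaining stops are Easton 12; go to Easton.
Return Easton→Denton: 25.
Total = 16 + 6 + 11 + 5 + 11 + 12 + 25 = 86.

Nearest-neighbour total = 86 km; route Denton → Quarry → Hadley → Ash → Grove → North → Easton → Denton.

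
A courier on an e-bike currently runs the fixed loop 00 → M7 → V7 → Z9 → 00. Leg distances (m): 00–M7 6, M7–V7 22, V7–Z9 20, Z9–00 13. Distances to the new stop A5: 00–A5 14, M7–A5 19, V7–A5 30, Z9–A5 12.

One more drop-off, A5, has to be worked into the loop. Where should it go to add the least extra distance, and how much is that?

Adding 13 m by placing A5 on the Z9–00 leg.

Insertion cost between consecutive stops i–j is d(i,A5) + d(A5,j) − d(i,j):
  between 00 and M7: 14 + 19 − 6 = 27
  between M7 and V7: 19 + 30 − 22 = 27
  between V7 and Z9: 30 + 12 − 20 = 22
  between Z9 and 00: 12 + 14 − 13 = 13
Cheapest insertion is between Z9 and 00, adding 13.
New total = 61 + 13 = 74.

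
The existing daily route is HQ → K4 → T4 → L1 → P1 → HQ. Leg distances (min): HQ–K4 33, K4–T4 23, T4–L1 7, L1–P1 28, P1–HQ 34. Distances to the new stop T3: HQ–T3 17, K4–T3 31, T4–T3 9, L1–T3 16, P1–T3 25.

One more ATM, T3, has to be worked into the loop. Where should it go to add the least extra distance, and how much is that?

+8 min — insert T3 between P1 and HQ.

Insertion cost between consecutive stops i–j is d(i,T3) + d(T3,j) − d(i,j):
  between HQ and K4: 17 + 31 − 33 = 15
  between K4 and T4: 31 + 9 − 23 = 17
  between T4 and L1: 9 + 16 − 7 = 18
  between L1 and P1: 16 + 25 − 28 = 13
  between P1 and HQ: 25 + 17 − 34 = 8
Cheapest insertion is between P1 and HQ, adding 8.
New total = 125 + 8 = 133.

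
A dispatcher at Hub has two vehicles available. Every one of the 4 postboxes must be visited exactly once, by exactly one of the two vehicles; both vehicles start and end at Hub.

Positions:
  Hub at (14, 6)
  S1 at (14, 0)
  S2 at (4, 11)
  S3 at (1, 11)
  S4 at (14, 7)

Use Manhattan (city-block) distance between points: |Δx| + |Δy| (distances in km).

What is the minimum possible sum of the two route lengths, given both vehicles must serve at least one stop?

48 km — the smallest possible combined total.

Check every non-empty split of the stops between the two vehicles; for each half take its own optimal tour:
  {S1} + {S2, S3, S4}: 12 + 36 = 48
  {S2} + {S1, S3, S4}: 30 + 48 = 78
  {S1, S2} + {S3, S4}: 42 + 36 = 78
  {S3} + {S1, S2, S4}: 36 + 42 = 78
  {S1, S3} + {S2, S4}: 48 + 30 = 78
  {S2, S3} + {S1, S4}: 36 + 14 = 50
  … (7 splits in total)
Best: vehicle 1 Hub → S1 → Hub = 12; vehicle 2 Hub → S2 → S3 → S4 → Hub = 36; combined 48.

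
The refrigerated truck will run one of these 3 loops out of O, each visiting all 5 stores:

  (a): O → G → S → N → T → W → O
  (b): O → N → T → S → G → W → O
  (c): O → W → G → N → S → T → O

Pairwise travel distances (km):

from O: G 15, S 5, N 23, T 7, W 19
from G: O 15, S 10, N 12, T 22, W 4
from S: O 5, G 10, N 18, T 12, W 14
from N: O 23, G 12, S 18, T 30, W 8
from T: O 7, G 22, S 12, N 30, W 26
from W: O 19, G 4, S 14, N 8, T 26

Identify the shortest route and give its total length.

(a): 15 + 10 + 18 + 30 + 26 + 19 = 118
(b): 23 + 30 + 12 + 10 + 4 + 19 = 98
(c): 19 + 4 + 12 + 18 + 12 + 7 = 72

Shortest is (c), total 72 km.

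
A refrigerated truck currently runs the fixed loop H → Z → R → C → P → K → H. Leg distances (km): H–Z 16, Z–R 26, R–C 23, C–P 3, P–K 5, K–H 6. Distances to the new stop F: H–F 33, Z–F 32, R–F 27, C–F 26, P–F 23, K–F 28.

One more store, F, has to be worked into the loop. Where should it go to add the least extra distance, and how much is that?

Insertion cost between consecutive stops i–j is d(i,F) + d(F,j) − d(i,j):
  between H and Z: 33 + 32 − 16 = 49
  between Z and R: 32 + 27 − 26 = 33
  between R and C: 27 + 26 − 23 = 30
  between C and P: 26 + 23 − 3 = 46
  between P and K: 23 + 28 − 5 = 46
  between K and H: 28 + 33 − 6 = 55
Cheapest insertion is between R and C, adding 30.
New total = 79 + 30 = 109.

Minimum extra distance: 30 km, inserting F between R and C.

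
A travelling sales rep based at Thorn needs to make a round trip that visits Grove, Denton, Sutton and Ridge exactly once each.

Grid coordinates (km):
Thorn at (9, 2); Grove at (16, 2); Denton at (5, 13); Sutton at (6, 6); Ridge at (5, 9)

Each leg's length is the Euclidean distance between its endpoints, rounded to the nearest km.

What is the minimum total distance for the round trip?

Shortest round trip = 35 km.

There are 12 distinct closed tours to check (reversals are equivalent).
Thorn-Grove-Denton-Sutton-Ridge-Thorn: 7+16+7+3+8 = 41
Thorn-Grove-Denton-Ridge-Sutton-Thorn: 7+16+4+3+5 = 35
Thorn-Grove-Sutton-Denton-Ridge-Thorn: 7+11+7+4+8 = 37
Thorn-Grove-Sutton-Ridge-Denton-Thorn: 7+11+3+4+12 = 37
Thorn-Grove-Ridge-Denton-Sutton-Thorn: 7+13+4+7+5 = 36
Thorn-Grove-Ridge-Sutton-Denton-Thorn: 7+13+3+7+12 = 42
Thorn-Denton-Grove-Sutton-Ridge-Thorn: 12+16+11+3+8 = 50
Thorn-Denton-Grove-Ridge-Sutton-Thorn: 12+16+13+3+5 = 49
Thorn-Denton-Sutton-Grove-Ridge-Thorn: 12+7+11+13+8 = 51
Thorn-Denton-Ridge-Grove-Sutton-Thorn: 12+4+13+11+5 = 45
Thorn-Sutton-Grove-Denton-Ridge-Thorn: 5+11+16+4+8 = 44
Thorn-Sutton-Denton-Grove-Ridge-Thorn: 5+7+16+13+8 = 49
The minimum is 35.
One optimal route: Thorn → Grove → Denton → Ridge → Sutton → Thorn (or its reverse).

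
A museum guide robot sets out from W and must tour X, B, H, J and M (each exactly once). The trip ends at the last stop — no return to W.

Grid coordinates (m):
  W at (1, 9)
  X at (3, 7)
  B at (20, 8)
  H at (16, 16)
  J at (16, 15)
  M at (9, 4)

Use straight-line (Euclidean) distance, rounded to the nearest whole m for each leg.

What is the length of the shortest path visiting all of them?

There are 5! = 120 possible orderings.
W - X - B - H - J - M: 3+17+9+1+13 = 43
W - X - B - H - M - J: 3+17+9+14+13 = 56
W - X - B - J - H - M: 3+17+8+1+14 = 43
W - X - B - J - M - H: 3+17+8+13+14 = 55
W - X - B - M - H - J: 3+17+12+14+1 = 47
W - X - B - M - J - H: 3+17+12+13+1 = 46
W - X - H - B - J - M: 3+16+9+8+13 = 49
W - X - H - B - M - J: 3+16+9+12+13 = 53
W - X - H - J - B - M: 3+16+1+8+12 = 40
W - X - H - J - M - B: 3+16+1+13+12 = 45
W - X - H - M - B - J: 3+16+14+12+8 = 53
W - X - H - M - J - B: 3+16+14+13+8 = 54
W - X - J - B - H - M: 3+15+8+9+14 = 49
W - X - J - B - M - H: 3+15+8+12+14 = 52
… (106 more)
W - X - M - B - J - H: 3+7+12+8+1 = 31  ← best
The minimum is 31.
One shortest path: W → X → M → B → J → H.

31 m — the minimum one-way total.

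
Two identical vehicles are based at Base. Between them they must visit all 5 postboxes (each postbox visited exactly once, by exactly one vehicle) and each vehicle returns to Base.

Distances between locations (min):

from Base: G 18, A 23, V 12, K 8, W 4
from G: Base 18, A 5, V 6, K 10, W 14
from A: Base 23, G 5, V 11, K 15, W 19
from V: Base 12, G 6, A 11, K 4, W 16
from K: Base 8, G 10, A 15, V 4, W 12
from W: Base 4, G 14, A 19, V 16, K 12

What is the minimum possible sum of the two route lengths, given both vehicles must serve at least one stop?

Try each way of splitting the stops between the two vehicles (each non-empty) and, for each split, find the best tour for each vehicle:
  {G} + {A, V, K, W}: 36 + 46 = 82
  {A} + {G, V, K, W}: 46 + 36 = 82
  {G, A} + {V, K, W}: 46 + 32 = 78
  {V} + {G, A, K, W}: 24 + 46 = 70
  {G, V} + {A, K, W}: 36 + 46 = 82
  {A, V} + {G, K, W}: 46 + 36 = 82
  … (15 splits in total)
  {G, A, V, K} + {W}: 46 + 8 = 54  ← best
Best: vehicle 1 Base → G → A → V → K → Base = 46; vehicle 2 Base → W → Base = 8; combined 54.

Minimum combined distance: 54 min.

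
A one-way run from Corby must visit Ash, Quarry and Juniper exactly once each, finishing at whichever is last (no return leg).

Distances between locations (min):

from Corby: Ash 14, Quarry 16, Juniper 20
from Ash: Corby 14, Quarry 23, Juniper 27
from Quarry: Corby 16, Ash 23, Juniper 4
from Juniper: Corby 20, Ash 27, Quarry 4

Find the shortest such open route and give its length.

There are 3! = 6 possible orderings.
Corby→Ash→Quarry→Juniper: 14+23+4 = 41
Corby→Ash→Juniper→Quarry: 14+27+4 = 45
Corby→Quarry→Ash→Juniper: 16+23+27 = 66
Corby→Quarry→Juniper→Ash: 16+4+27 = 47
Corby→Juniper→Ash→Quarry: 20+27+23 = 70
Corby→Juniper→Quarry→Ash: 20+4+23 = 47
The minimum is 41.
One shortest path: Corby → Ash → Quarry → Juniper.

Minimum one-way distance = 41 min.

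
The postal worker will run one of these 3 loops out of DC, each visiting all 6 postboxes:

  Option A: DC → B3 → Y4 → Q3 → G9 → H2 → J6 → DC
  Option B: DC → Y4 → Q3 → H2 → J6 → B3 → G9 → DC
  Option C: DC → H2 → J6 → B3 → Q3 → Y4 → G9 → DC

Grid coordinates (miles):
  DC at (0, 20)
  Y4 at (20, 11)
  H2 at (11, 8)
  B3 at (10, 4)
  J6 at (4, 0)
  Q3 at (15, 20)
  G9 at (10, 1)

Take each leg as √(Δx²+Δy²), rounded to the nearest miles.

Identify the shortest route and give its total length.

87 miles — Option B is the shortest.

Option A: 19 + 12 + 10 + 20 + 7 + 11 + 20 = 99
Option B: 22 + 10 + 13 + 11 + 7 + 3 + 21 = 87
Option C: 16 + 11 + 7 + 17 + 10 + 14 + 21 = 96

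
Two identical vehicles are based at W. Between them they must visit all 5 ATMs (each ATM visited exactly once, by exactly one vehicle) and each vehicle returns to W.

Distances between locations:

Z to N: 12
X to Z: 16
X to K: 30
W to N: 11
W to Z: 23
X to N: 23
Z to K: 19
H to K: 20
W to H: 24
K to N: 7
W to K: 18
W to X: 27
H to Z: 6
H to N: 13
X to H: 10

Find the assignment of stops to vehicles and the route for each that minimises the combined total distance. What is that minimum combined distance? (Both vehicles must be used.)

102 — the smallest possible combined total.

Check every non-empty split of the stops between the two vehicles; for each half take its own optimal tour:
  {X} + {H, Z, K, N}: 54 + 67 = 121
  {H} + {X, Z, K, N}: 48 + 80 = 128
  {X, H} + {Z, K, N}: 61 + 60 = 121
  {Z} + {X, H, K, N}: 46 + 75 = 121
  {X, Z} + {H, K, N}: 66 + 62 = 128
  {H, Z} + {X, K, N}: 53 + 75 = 128
  … (15 splits in total)
  {X, H, Z} + {K, N}: 66 + 36 = 102  ← best
Best: vehicle 1 W → X → H → Z → W = 66; vehicle 2 W → K → N → W = 36; combined 102.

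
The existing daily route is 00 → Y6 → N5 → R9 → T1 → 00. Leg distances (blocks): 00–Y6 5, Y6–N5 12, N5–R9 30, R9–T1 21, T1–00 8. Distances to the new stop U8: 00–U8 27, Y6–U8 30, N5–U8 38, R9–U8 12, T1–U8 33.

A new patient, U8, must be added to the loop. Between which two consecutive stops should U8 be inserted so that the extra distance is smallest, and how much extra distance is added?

Adding 20 blocks by placing U8 on the N5–R9 leg.

Insertion cost between consecutive stops i–j is d(i,U8) + d(U8,j) − d(i,j):
  between 00 and Y6: 27 + 30 − 5 = 52
  between Y6 and N5: 30 + 38 − 12 = 56
  between N5 and R9: 38 + 12 − 30 = 20
  between R9 and T1: 12 + 33 − 21 = 24
  between T1 and 00: 33 + 27 − 8 = 52
Cheapest insertion is between N5 and R9, adding 20.
New total = 76 + 20 = 96.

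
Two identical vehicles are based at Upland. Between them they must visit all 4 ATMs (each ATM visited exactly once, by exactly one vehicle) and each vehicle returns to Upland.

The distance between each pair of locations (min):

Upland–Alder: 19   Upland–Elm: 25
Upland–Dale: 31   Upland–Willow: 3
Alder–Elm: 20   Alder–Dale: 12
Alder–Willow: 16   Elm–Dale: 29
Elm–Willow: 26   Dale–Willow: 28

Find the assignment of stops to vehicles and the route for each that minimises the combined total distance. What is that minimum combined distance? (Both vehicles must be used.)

Check every non-empty split of the stops between the two vehicles; for each half take its own optimal tour:
  {Alder} + {Elm, Dale, Willow}: 38 + 85 = 123
  {Elm} + {Alder, Dale, Willow}: 50 + 62 = 112
  {Alder, Elm} + {Dale, Willow}: 64 + 62 = 126
  {Dale} + {Alder, Elm, Willow}: 62 + 64 = 126
  {Alder, Dale} + {Elm, Willow}: 62 + 54 = 116
  {Elm, Dale} + {Alder, Willow}: 85 + 38 = 123
  … (7 splits in total)
  {Alder, Elm, Dale} + {Willow}: 85 + 6 = 91  ← best
Best: vehicle 1 Upland → Alder → Dale → Elm → Upland = 85; vehicle 2 Upland → Willow → Upland = 6; combined 91.

91 min — the smallest possible combined total.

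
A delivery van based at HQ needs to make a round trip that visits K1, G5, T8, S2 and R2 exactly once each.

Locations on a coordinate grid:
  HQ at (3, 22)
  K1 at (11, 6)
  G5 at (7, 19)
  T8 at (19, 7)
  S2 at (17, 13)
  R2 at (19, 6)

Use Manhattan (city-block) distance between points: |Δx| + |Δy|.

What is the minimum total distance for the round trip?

Shortest round trip = 64.

HQ - K1 - G5 - T8 - S2 - R2 - HQ: 24+17+24+8+9+32 = 114
HQ - K1 - G5 - T8 - R2 - S2 - HQ: 24+17+24+1+9+23 = 98
HQ - K1 - G5 - S2 - T8 - R2 - HQ: 24+17+16+8+1+32 = 98
HQ - K1 - G5 - S2 - R2 - T8 - HQ: 24+17+16+9+1+31 = 98
HQ - K1 - G5 - R2 - T8 - S2 - HQ: 24+17+25+1+8+23 = 98
HQ - K1 - G5 - R2 - S2 - T8 - HQ: 24+17+25+9+8+31 = 114
HQ - K1 - T8 - G5 - S2 - R2 - HQ: 24+9+24+16+9+32 = 114
HQ - K1 - T8 - G5 - R2 - S2 - HQ: 24+9+24+25+9+23 = 114
HQ - K1 - T8 - S2 - G5 - R2 - HQ: 24+9+8+16+25+32 = 114
HQ - K1 - T8 - S2 - R2 - G5 - HQ: 24+9+8+9+25+7 = 82
HQ - K1 - T8 - R2 - G5 - S2 - HQ: 24+9+1+25+16+23 = 98
HQ - K1 - T8 - R2 - S2 - G5 - HQ: 24+9+1+9+16+7 = 66
HQ - K1 - S2 - G5 - T8 - R2 - HQ: 24+13+16+24+1+32 = 110
HQ - K1 - S2 - G5 - R2 - T8 - HQ: 24+13+16+25+1+31 = 110
… (46 more)
HQ - K1 - R2 - T8 - S2 - G5 - HQ: 24+8+1+8+16+7 = 64  ← best
The minimum is 64.
One optimal route: HQ → K1 → R2 → T8 → S2 → G5 → HQ (or its reverse).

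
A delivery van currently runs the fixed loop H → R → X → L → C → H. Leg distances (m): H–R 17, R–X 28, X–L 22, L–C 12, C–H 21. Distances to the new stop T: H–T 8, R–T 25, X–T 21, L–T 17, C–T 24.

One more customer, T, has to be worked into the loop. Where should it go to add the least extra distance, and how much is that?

Insertion cost between consecutive stops i–j is d(i,T) + d(T,j) − d(i,j):
  between H and R: 8 + 25 − 17 = 16
  between R and X: 25 + 21 − 28 = 18
  between X and L: 21 + 17 − 22 = 16
  between L and C: 17 + 24 − 12 = 29
  between C and H: 24 + 8 − 21 = 11
Cheapest insertion is between C and H, adding 11.
New total = 100 + 11 = 111.

+11 m — insert T between C and H.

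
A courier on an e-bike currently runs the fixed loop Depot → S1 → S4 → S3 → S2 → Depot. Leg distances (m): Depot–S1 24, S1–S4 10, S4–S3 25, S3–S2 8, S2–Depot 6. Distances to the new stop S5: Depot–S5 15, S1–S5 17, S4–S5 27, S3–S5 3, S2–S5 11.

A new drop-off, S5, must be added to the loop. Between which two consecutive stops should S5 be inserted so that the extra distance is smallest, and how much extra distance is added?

+5 m — insert S5 between S4 and S3.

Insertion cost between consecutive stops i–j is d(i,S5) + d(S5,j) − d(i,j):
  between Depot and S1: 15 + 17 − 24 = 8
  between S1 and S4: 17 + 27 − 10 = 34
  between S4 and S3: 27 + 3 − 25 = 5
  between S3 and S2: 3 + 11 − 8 = 6
  between S2 and Depot: 11 + 15 − 6 = 20
Cheapest insertion is between S4 and S3, adding 5.
New total = 73 + 5 = 78.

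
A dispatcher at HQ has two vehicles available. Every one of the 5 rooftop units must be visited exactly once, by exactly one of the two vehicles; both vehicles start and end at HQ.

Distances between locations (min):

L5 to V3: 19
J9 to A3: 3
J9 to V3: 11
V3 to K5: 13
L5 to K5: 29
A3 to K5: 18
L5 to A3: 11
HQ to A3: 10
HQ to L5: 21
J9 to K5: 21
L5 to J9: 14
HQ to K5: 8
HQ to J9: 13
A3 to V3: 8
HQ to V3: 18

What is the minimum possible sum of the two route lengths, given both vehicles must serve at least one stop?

Minimum combined distance: 80 min.

Try each way of splitting the stops between the two vehicles (each non-empty) and, for each split, find the best tour for each vehicle:
  {L5} + {J9, A3, V3, K5}: 42 + 45 = 87
  {J9} + {L5, A3, V3, K5}: 26 + 61 = 87
  {L5, J9} + {A3, V3, K5}: 48 + 39 = 87
  {A3} + {L5, J9, V3, K5}: 20 + 67 = 87
  {L5, A3} + {J9, V3, K5}: 42 + 45 = 87
  {J9, A3} + {L5, V3, K5}: 26 + 61 = 87
  … (15 splits in total)
  {L5, J9, A3, V3} + {K5}: 64 + 16 = 80  ← best
Best: vehicle 1 HQ → L5 → J9 → A3 → V3 → HQ = 64; vehicle 2 HQ → K5 → HQ = 16; combined 80.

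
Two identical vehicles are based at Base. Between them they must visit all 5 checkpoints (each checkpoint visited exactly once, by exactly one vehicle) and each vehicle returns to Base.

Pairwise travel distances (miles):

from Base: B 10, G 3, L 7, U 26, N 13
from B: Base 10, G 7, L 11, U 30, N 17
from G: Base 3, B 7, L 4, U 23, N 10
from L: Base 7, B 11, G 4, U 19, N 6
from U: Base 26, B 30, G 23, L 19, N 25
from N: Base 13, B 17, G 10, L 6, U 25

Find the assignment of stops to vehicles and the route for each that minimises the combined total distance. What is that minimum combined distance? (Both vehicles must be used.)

Minimum combined distance: 84 miles.

There are 2^4 − 1 = 15 ways to divide the 5 stops into two non-empty groups. For each, the best each vehicle can do is its own shortest tour through its group:
  {B} + {G, L, U, N}: 20 + 64 = 84
  {G} + {B, L, U, N}: 6 + 78 = 84
  {B, G} + {L, U, N}: 20 + 64 = 84
  {L} + {B, G, U, N}: 14 + 78 = 92
  {B, L} + {G, U, N}: 28 + 64 = 92
  {G, L} + {B, U, N}: 14 + 78 = 92
  … (15 splits in total)
Best: vehicle 1 Base → B → Base = 20; vehicle 2 Base → G → L → U → N → Base = 64; combined 84.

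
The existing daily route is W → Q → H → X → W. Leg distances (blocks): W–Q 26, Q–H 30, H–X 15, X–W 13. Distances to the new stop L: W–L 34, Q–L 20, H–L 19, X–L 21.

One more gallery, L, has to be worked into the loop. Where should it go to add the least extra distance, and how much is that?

Adding 9 blocks by placing L on the Q–H leg.

Insertion cost between consecutive stops i–j is d(i,L) + d(L,j) − d(i,j):
  between W and Q: 34 + 20 − 26 = 28
  between Q and H: 20 + 19 − 30 = 9
  between H and X: 19 + 21 − 15 = 25
  between X and W: 21 + 34 − 13 = 42
Cheapest insertion is between Q and H, adding 9.
New total = 84 + 9 = 93.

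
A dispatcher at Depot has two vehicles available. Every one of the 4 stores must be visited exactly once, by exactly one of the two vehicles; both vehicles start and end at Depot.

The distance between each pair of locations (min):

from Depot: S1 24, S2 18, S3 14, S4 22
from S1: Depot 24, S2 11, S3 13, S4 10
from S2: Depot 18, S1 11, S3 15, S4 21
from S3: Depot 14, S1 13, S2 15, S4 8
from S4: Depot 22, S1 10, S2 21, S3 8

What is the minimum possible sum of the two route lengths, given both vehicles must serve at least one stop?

Minimum combined distance: 89 min.

Try each way of splitting the stops between the two vehicles (each non-empty) and, for each split, find the best tour for each vehicle:
  {S1} + {S2, S3, S4}: 48 + 61 = 109
  {S2} + {S1, S3, S4}: 36 + 56 = 92
  {S1, S2} + {S3, S4}: 53 + 44 = 97
  {S3} + {S1, S2, S4}: 28 + 61 = 89
  {S1, S3} + {S2, S4}: 51 + 61 = 112
  {S2, S3} + {S1, S4}: 47 + 56 = 103
  … (7 splits in total)
Best: vehicle 1 Depot → S3 → Depot = 28; vehicle 2 Depot → S2 → S1 → S4 → Depot = 61; combined 89.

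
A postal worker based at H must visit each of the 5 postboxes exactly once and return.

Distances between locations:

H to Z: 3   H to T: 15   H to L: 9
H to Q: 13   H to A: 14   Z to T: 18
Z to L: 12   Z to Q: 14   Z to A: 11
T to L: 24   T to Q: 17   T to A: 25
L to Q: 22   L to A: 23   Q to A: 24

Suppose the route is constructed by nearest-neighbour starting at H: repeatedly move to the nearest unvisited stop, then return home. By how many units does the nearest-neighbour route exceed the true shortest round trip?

The nearest-neighbour route is 4 longer than optimal.

H: Z=3, L=9, Q=13, A=14, T=15 ⇒ Z
Z: A=11, L=12, Q=14, T=18 ⇒ A
A: L=23, Q=24, T=25 ⇒ L
L: Q=22, T=24 ⇒ Q
Q: T=17 ⇒ T
NN route H → Z → A → L → Q → T → H costs 91.
Optimal: H → Z → A → T → Q → L → H costs 87 (by enumerating all 60 distinct tours).
Excess = 91 − 87 = 4.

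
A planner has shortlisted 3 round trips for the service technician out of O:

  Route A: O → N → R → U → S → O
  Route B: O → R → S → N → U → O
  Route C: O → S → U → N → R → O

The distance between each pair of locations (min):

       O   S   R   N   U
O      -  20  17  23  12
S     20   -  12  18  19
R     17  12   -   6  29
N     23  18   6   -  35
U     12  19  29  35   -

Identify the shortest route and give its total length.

Route A: 23 + 6 + 29 + 19 + 20 = 97
Route B: 17 + 12 + 18 + 35 + 12 = 94
Route C: 20 + 19 + 35 + 6 + 17 = 97

Shortest is Route B, total 94 min.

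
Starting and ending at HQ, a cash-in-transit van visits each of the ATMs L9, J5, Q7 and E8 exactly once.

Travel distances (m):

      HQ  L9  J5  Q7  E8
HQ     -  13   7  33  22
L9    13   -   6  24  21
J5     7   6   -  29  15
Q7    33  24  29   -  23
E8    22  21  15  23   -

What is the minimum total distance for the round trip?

82 m — the shortest possible round trip.

HQ → L9 → J5 → Q7 → E8 → HQ: 13+6+29+23+22 = 93
HQ → L9 → J5 → E8 → Q7 → HQ: 13+6+15+23+33 = 90
HQ → L9 → Q7 → J5 → E8 → HQ: 13+24+29+15+22 = 103
HQ → L9 → Q7 → E8 → J5 → HQ: 13+24+23+15+7 = 82
HQ → L9 → E8 → J5 → Q7 → HQ: 13+21+15+29+33 = 111
HQ → L9 → E8 → Q7 → J5 → HQ: 13+21+23+29+7 = 93
HQ → J5 → L9 → Q7 → E8 → HQ: 7+6+24+23+22 = 82
HQ → J5 → L9 → E8 → Q7 → HQ: 7+6+21+23+33 = 90
HQ → J5 → Q7 → L9 → E8 → HQ: 7+29+24+21+22 = 103
HQ → J5 → E8 → L9 → Q7 → HQ: 7+15+21+24+33 = 100
HQ → Q7 → L9 → J5 → E8 → HQ: 33+24+6+15+22 = 100
HQ → Q7 → J5 → L9 → E8 → HQ: 33+29+6+21+22 = 111
The minimum is 82.
One optimal route: HQ → L9 → Q7 → E8 → J5 → HQ (or its reverse).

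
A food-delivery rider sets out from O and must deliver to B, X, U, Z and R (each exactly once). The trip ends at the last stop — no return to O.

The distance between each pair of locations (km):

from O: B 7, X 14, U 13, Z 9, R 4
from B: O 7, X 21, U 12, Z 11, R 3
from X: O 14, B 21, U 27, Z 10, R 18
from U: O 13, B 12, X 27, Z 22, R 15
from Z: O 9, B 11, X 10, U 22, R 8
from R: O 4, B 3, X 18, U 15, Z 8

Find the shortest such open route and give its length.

Minimum one-way distance = 46 km.

There are 5! = 120 possible orderings.
O - B - X - U - Z - R: 7+21+27+22+8 = 85
O - B - X - U - R - Z: 7+21+27+15+8 = 78
O - B - X - Z - U - R: 7+21+10+22+15 = 75
O - B - X - Z - R - U: 7+21+10+8+15 = 61
O - B - X - R - U - Z: 7+21+18+15+22 = 83
O - B - X - R - Z - U: 7+21+18+8+22 = 76
O - B - U - X - Z - R: 7+12+27+10+8 = 64
O - B - U - X - R - Z: 7+12+27+18+8 = 72
O - B - U - Z - X - R: 7+12+22+10+18 = 69
O - B - U - Z - R - X: 7+12+22+8+18 = 67
O - B - U - R - X - Z: 7+12+15+18+10 = 62
O - B - U - R - Z - X: 7+12+15+8+10 = 52
O - B - Z - X - U - R: 7+11+10+27+15 = 70
O - B - Z - X - R - U: 7+11+10+18+15 = 61
… (106 more)
O - U - B - R - Z - X: 13+12+3+8+10 = 46  ← best
The minimum is 46.
One shortest path: O → U → B → R → Z → X.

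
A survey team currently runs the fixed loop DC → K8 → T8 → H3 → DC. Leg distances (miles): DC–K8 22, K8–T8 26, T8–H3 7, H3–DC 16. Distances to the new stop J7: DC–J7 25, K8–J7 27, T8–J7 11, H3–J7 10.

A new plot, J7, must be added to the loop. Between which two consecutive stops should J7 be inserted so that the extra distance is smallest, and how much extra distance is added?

Insertion cost between consecutive stops i–j is d(i,J7) + d(J7,j) − d(i,j):
  between DC and K8: 25 + 27 − 22 = 30
  between K8 and T8: 27 + 11 − 26 = 12
  between T8 and H3: 11 + 10 − 7 = 14
  between H3 and DC: 10 + 25 − 16 = 19
Cheapest insertion is between K8 and T8, adding 12.
New total = 71 + 12 = 83.

Minimum extra distance: 12 miles, inserting J7 between K8 and T8.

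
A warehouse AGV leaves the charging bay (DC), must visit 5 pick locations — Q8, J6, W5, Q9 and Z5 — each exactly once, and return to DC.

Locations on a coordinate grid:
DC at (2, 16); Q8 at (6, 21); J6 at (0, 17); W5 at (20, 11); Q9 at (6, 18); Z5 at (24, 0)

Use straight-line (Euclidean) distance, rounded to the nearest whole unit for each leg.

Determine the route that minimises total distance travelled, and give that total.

DC - Q8 - J6 - W5 - Q9 - Z5 - DC: 6+7+21+16+25+27 = 102
DC - Q8 - J6 - W5 - Z5 - Q9 - DC: 6+7+21+12+25+4 = 75
DC - Q8 - J6 - Q9 - W5 - Z5 - DC: 6+7+6+16+12+27 = 74
DC - Q8 - J6 - Q9 - Z5 - W5 - DC: 6+7+6+25+12+19 = 75
DC - Q8 - J6 - Z5 - W5 - Q9 - DC: 6+7+29+12+16+4 = 74
DC - Q8 - J6 - Z5 - Q9 - W5 - DC: 6+7+29+25+16+19 = 102
DC - Q8 - W5 - J6 - Q9 - Z5 - DC: 6+17+21+6+25+27 = 102
DC - Q8 - W5 - J6 - Z5 - Q9 - DC: 6+17+21+29+25+4 = 102
DC - Q8 - W5 - Q9 - J6 - Z5 - DC: 6+17+16+6+29+27 = 101
DC - Q8 - W5 - Q9 - Z5 - J6 - DC: 6+17+16+25+29+2 = 95
DC - Q8 - W5 - Z5 - J6 - Q9 - DC: 6+17+12+29+6+4 = 74
DC - Q8 - W5 - Z5 - Q9 - J6 - DC: 6+17+12+25+6+2 = 68
DC - Q8 - Q9 - J6 - W5 - Z5 - DC: 6+3+6+21+12+27 = 75
DC - Q8 - Q9 - J6 - Z5 - W5 - DC: 6+3+6+29+12+19 = 75
… (46 more)
DC - J6 - Q8 - W5 - Z5 - Q9 - DC: 2+7+17+12+25+4 = 67  ← best
The minimum is 67.
One optimal route: DC → J6 → Q8 → W5 → Z5 → Q9 → DC (or its reverse).

Minimum total distance: 67.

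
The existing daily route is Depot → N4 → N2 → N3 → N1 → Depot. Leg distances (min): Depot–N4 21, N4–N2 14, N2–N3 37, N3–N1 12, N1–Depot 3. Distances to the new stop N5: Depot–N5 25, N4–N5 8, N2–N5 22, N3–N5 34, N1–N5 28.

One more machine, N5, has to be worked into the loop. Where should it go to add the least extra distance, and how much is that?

Insertion cost between consecutive stops i–j is d(i,N5) + d(N5,j) − d(i,j):
  between Depot and N4: 25 + 8 − 21 = 12
  between N4 and N2: 8 + 22 − 14 = 16
  between N2 and N3: 22 + 34 − 37 = 19
  between N3 and N1: 34 + 28 − 12 = 50
  between N1 and Depot: 28 + 25 − 3 = 50
Cheapest insertion is between Depot and N4, adding 12.
New total = 87 + 12 = 99.

Adding 12 min by placing N5 on the Depot–N4 leg.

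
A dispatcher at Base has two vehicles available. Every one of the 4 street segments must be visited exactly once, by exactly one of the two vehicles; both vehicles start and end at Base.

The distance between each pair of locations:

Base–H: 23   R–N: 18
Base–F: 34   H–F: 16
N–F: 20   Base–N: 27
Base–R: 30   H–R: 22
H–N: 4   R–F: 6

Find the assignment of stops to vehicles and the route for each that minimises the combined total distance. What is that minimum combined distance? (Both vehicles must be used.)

Try each way of splitting the stops between the two vehicles (each non-empty) and, for each split, find the best tour for each vehicle:
  {H} + {R, N, F}: 46 + 83 = 129
  {R} + {H, N, F}: 60 + 81 = 141
  {H, R} + {N, F}: 75 + 81 = 156
  {N} + {H, R, F}: 54 + 75 = 129
  {H, N} + {R, F}: 54 + 70 = 124
  {R, N} + {H, F}: 75 + 73 = 148
  … (7 splits in total)
Best: vehicle 1 Base → H → N → Base = 54; vehicle 2 Base → R → F → Base = 70; combined 124.

Minimum combined distance: 124.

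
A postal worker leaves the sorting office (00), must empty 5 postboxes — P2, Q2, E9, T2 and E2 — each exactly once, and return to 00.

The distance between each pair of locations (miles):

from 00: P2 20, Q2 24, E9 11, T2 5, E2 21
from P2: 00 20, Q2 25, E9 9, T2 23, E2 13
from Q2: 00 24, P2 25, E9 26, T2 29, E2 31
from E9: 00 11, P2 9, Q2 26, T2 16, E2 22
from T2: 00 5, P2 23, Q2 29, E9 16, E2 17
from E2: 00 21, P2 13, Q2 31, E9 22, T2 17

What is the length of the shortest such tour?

There are 60 distinct closed tours to check (reversals are equivalent).
00 - P2 - Q2 - E9 - T2 - E2 - 00: 20+25+26+16+17+21 = 125
00 - P2 - Q2 - E9 - E2 - T2 - 00: 20+25+26+22+17+5 = 115
00 - P2 - Q2 - T2 - E9 - E2 - 00: 20+25+29+16+22+21 = 133
00 - P2 - Q2 - T2 - E2 - E9 - 00: 20+25+29+17+22+11 = 124
00 - P2 - Q2 - E2 - E9 - T2 - 00: 20+25+31+22+16+5 = 119
00 - P2 - Q2 - E2 - T2 - E9 - 00: 20+25+31+17+16+11 = 120
00 - P2 - E9 - Q2 - T2 - E2 - 00: 20+9+26+29+17+21 = 122
00 - P2 - E9 - Q2 - E2 - T2 - 00: 20+9+26+31+17+5 = 108
00 - P2 - E9 - T2 - Q2 - E2 - 00: 20+9+16+29+31+21 = 126
00 - P2 - E9 - T2 - E2 - Q2 - 00: 20+9+16+17+31+24 = 117
00 - P2 - E9 - E2 - Q2 - T2 - 00: 20+9+22+31+29+5 = 116
00 - P2 - E9 - E2 - T2 - Q2 - 00: 20+9+22+17+29+24 = 121
00 - P2 - T2 - Q2 - E9 - E2 - 00: 20+23+29+26+22+21 = 141
00 - P2 - T2 - Q2 - E2 - E9 - 00: 20+23+29+31+22+11 = 136
… (46 more)
00 - Q2 - E9 - P2 - E2 - T2 - 00: 24+26+9+13+17+5 = 94  ← best
The minimum is 94.
One optimal route: 00 → Q2 → E9 → P2 → E2 → T2 → 00 (or its reverse).

94 miles — the shortest possible round trip.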